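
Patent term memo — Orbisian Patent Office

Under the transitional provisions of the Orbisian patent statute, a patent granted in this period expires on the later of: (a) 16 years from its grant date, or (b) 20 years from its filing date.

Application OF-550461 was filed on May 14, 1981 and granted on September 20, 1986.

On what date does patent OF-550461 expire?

2002-09-20

(a) grant + 16 years → 20 September 2002.
(b) filing + 20 years → 14 May 2001.
Later of the two: 20 September 2002.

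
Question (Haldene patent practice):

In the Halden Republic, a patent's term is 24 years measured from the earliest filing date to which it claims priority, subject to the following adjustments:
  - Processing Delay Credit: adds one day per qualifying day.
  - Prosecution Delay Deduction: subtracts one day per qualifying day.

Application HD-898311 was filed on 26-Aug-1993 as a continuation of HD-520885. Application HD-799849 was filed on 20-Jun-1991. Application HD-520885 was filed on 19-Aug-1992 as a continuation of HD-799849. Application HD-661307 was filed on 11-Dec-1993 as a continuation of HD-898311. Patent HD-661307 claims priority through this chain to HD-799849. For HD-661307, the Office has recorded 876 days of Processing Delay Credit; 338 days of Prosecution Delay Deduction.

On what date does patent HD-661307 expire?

Earliest priority filing: 20 June 1991.
Base term: 20 June 1991 + 24 years → 20 June 2015.
Processing Delay Credit: +876 days → 12 November 2017.
Prosecution Delay Deduction: −338 days → 9 December 2016.

December 9, 2016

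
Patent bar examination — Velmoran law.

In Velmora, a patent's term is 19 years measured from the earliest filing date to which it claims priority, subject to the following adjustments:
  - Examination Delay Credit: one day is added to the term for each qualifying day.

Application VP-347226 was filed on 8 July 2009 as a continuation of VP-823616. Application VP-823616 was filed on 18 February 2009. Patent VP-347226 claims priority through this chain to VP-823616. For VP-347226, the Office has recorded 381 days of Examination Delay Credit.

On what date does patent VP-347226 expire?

2029-03-05

Earliest priority filing: 18 February 2009.
Base term: 18 February 2009 + 19 years → 18 February 2028.
Examination Delay Credit: +381 days → 5 March 2029.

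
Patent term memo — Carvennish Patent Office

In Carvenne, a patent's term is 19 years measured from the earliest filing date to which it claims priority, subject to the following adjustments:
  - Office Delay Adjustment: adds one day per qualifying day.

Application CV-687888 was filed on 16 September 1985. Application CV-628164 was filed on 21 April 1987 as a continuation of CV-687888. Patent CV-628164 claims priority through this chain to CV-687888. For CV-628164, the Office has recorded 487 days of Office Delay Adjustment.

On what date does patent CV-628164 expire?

January 16, 2006

Earliest priority filing: 16 September 1985.
Base term: 16 September 1985 + 19 years → 16 September 2004.
Office Delay Adjustment: +487 days → 16 January 2006.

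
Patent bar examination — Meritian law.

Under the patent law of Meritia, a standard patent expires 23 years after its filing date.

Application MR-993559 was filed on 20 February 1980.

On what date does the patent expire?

Filing date + 23 years → 20 February 2003.

February 20, 2003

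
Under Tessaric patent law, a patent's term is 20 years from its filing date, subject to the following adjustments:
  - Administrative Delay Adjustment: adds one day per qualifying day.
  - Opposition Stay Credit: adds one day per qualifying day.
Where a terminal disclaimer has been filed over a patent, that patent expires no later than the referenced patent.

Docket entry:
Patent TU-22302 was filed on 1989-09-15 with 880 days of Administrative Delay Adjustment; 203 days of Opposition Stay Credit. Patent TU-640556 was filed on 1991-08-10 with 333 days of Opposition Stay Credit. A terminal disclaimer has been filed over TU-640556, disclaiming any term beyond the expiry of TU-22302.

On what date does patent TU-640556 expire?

July 8, 2012

Natural term of TU-640556:
  Base: filing + 20 years → 10 August 2011.
  Opposition Stay Credit: +333 days → 8 July 2012.
Expiry of referenced patent TU-22302:
  Base: filing + 20 years → 15 September 2009.
  Administrative Delay Adjustment: +880 days → 12 February 2012.
  Opposition Stay Credit: +203 days → 2 September 2012.
Terminal disclaimer: TU-640556 expires on the earlier of 8 July 2012 and 2 September 2012.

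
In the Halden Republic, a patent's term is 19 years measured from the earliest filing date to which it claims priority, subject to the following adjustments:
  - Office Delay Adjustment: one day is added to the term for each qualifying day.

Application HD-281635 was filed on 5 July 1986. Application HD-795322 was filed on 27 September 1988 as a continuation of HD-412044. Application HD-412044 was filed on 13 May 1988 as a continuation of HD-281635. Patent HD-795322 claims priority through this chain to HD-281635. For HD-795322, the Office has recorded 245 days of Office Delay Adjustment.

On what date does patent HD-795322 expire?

Earliest priority filing: 5 July 1986.
Base term: 5 July 1986 + 19 years → 5 July 2005.
Office Delay Adjustment: +245 days → 7 March 2006.

March 7, 2006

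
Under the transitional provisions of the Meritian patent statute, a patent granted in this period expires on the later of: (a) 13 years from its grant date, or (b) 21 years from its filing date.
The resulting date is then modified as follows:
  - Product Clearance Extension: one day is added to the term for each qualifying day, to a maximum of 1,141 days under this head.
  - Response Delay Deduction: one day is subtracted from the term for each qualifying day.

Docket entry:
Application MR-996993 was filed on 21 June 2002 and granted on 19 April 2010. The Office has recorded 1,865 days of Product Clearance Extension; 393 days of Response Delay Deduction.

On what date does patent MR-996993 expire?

2025-07-08

(a) grant + 13 years → 19 April 2023.
(b) filing + 21 years → 21 June 2023.
Later of the two: 21 June 2023.
Product Clearance Extension: 1865 days claimed exceeds the 1141-day cap, so +1141 days → 5 August 2026.
Response Delay Deduction: −393 days → 8 July 2025.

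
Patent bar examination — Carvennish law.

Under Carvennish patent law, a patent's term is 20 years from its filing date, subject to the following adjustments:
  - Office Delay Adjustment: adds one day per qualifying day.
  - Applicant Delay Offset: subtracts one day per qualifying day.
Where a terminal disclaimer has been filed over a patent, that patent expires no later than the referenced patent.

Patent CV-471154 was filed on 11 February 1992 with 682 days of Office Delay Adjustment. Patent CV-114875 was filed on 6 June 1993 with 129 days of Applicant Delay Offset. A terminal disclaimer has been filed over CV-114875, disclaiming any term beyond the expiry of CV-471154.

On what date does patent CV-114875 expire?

Natural term of CV-114875:
  Base: filing + 20 years → 6 June 2013.
  Applicant Delay Offset: −129 days → 28 January 2013.
Expiry of referenced patent CV-471154:
  Base: filing + 20 years → 11 February 2012.
  Office Delay Adjustment: +682 days → 24 December 2013.
Terminal disclaimer: CV-114875 expires on the earlier of 28 January 2013 and 24 December 2013.

January 28, 2013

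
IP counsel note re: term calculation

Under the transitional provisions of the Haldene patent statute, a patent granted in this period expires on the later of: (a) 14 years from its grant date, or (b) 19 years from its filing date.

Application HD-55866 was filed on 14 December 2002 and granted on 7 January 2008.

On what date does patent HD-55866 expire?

(a) grant + 14 years → 7 January 2022.
(b) filing + 19 years → 14 December 2021.
Later of the two: 7 January 2022.

January 7, 2022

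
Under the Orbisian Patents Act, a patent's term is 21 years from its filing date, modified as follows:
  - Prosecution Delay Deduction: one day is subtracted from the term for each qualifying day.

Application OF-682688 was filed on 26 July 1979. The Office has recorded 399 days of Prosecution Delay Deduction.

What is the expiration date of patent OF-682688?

June 23, 1999

Base term: filing date + 21 years → 26 July 2000.
Prosecution Delay Deduction: −399 days → 23 June 1999.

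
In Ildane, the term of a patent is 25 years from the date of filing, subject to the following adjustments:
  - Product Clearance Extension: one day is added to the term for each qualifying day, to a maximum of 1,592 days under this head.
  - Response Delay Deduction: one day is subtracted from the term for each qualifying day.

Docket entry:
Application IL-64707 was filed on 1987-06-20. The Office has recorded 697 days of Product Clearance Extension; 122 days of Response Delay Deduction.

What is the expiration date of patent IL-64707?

Base term: filing date + 25 years → 20 June 2012.
Product Clearance Extension: 697 days (within the 1592-day cap) → +697 days → 18 May 2014.
Response Delay Deduction: −122 days → 16 January 2014.

January 16, 2014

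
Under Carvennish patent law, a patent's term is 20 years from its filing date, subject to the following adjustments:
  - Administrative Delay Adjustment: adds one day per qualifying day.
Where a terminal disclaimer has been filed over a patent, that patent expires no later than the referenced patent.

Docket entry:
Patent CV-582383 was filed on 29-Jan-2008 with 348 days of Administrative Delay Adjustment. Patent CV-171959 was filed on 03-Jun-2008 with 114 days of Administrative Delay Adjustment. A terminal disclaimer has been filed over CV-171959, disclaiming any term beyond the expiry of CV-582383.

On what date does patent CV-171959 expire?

Natural term of CV-171959:
  Base: filing + 20 years → 3 June 2028.
  Administrative Delay Adjustment: +114 days → 25 September 2028.
Expiry of referenced patent CV-582383:
  Base: filing + 20 years → 29 January 2028.
  Administrative Delay Adjustment: +348 days → 11 January 2029.
Terminal disclaimer: CV-171959 expires on the earlier of 25 September 2028 and 11 January 2029.

September 25, 2028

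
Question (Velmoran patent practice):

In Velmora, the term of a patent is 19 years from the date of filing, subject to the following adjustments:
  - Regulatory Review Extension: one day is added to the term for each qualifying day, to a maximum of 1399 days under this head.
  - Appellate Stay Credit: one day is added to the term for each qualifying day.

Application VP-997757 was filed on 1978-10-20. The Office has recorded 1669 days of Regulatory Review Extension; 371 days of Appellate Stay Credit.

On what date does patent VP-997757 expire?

August 25, 2002

Base term: filing date + 19 years → 20 October 1997.
Regulatory Review Extension: 1669 days claimed exceeds the 1399-day cap, so +1399 days → 19 August 2001.
Appellate Stay Credit: +371 days → 25 August 2002.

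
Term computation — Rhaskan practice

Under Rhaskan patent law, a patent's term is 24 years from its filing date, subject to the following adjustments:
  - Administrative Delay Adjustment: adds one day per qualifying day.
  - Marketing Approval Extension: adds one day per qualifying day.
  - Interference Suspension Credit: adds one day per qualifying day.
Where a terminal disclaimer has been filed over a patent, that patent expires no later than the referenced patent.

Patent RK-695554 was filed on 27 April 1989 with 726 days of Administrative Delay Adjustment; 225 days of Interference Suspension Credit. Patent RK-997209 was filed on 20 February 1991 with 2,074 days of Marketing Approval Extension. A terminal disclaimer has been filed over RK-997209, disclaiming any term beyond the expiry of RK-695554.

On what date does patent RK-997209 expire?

Natural term of RK-997209:
  Base: filing + 24 years → 20 February 2015.
  Marketing Approval Extension: +2074 days → 25 October 2020.
Expiry of referenced patent RK-695554:
  Base: filing + 24 years → 27 April 2013.
  Administrative Delay Adjustment: +726 days → 23 April 2015.
  Interference Suspension Credit: +225 days → 4 December 2015.
Terminal disclaimer: RK-997209 expires on the earlier of 25 October 2020 and 4 December 2015.

2015-12-04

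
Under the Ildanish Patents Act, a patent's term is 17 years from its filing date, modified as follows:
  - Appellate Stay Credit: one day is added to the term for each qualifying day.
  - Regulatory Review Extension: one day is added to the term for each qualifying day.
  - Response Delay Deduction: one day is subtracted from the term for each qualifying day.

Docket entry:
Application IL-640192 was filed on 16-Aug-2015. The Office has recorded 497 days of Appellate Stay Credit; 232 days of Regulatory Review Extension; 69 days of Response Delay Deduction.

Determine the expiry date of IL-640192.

June 7, 2034

Base term: filing date + 17 years → 16 August 2032.
Appellate Stay Credit: +497 days → 26 December 2033.
Regulatory Review Extension: +232 days → 15 August 2034.
Response Delay Deduction: −69 days → 7 June 2034.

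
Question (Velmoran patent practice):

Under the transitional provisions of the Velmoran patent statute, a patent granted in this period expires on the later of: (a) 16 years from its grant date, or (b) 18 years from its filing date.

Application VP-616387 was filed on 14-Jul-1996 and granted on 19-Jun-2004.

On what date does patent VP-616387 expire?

(a) grant + 16 years → 19 June 2020.
(b) filing + 18 years → 14 July 2014.
Later of the two: 19 June 2020.

2020-06-19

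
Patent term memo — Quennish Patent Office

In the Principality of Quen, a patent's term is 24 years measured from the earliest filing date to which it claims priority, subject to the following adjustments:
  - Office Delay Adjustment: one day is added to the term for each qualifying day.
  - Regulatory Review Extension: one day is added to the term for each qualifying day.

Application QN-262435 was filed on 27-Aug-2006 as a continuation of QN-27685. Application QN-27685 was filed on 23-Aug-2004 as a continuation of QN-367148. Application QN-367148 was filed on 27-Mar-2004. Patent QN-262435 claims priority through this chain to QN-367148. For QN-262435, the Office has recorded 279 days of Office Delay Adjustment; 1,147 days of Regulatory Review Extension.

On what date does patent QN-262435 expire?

Earliest priority filing: 27 March 2004.
Base term: 27 March 2004 + 24 years → 27 March 2028.
Office Delay Adjustment: +279 days → 31 December 2028.
Regulatory Review Extension: +1147 days → 21 February 2032.

February 21, 2032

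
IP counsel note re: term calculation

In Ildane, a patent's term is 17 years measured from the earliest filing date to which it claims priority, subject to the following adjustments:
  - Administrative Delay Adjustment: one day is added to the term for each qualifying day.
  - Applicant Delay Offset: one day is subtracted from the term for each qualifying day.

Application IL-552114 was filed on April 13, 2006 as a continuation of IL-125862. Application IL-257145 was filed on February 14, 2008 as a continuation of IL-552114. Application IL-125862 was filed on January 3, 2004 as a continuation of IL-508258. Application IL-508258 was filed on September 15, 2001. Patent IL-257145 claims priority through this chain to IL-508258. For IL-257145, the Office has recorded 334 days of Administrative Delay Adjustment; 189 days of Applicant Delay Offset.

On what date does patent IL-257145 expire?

Earliest priority filing: 15 September 2001.
Base term: 15 September 2001 + 17 years → 15 September 2018.
Administrative Delay Adjustment: +334 days → 15 August 2019.
Applicant Delay Offset: −189 days → 7 February 2019.

2019-02-07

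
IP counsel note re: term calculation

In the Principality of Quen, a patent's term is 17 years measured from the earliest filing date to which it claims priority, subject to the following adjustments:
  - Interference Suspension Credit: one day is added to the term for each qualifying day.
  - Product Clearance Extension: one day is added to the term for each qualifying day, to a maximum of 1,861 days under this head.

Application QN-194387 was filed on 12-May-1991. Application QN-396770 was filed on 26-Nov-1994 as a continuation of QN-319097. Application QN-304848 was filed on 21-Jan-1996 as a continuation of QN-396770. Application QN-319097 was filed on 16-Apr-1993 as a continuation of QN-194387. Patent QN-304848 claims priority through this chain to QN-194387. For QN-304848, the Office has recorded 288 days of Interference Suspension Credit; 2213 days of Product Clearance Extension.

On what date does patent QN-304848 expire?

Earliest priority filing: 12 May 1991.
Base term: 12 May 1991 + 17 years → 12 May 2008.
Interference Suspension Credit: +288 days → 24 February 2009.
Product Clearance Extension: 2213 days claimed exceeds the 1861-day cap, so +1861 days → 31 March 2014.

March 31, 2014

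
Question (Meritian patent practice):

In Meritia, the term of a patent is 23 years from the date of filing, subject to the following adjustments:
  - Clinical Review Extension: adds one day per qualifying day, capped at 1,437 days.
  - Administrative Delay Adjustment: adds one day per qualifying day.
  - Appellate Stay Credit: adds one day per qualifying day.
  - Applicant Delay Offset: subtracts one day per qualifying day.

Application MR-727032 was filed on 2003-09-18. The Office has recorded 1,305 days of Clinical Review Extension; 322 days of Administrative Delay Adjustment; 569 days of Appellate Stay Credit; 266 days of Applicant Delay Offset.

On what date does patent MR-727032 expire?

December 31, 2031

Base term: filing date + 23 years → 18 September 2026.
Clinical Review Extension: 1305 days (within the 1437-day cap) → +1305 days → 15 April 2030.
Administrative Delay Adjustment: +322 days → 3 March 2031.
Appellate Stay Credit: +569 days → 22 September 2032.
Applicant Delay Offset: −266 days → 31 December 2031.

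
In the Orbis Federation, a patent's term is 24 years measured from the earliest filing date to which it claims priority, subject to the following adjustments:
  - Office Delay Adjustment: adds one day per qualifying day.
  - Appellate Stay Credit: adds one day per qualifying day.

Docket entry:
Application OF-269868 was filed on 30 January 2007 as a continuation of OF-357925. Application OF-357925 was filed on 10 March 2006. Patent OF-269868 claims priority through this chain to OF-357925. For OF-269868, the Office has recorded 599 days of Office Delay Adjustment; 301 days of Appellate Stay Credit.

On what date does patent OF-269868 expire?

August 26, 2032

Earliest priority filing: 10 March 2006.
Base term: 10 March 2006 + 24 years → 10 March 2030.
Office Delay Adjustment: +599 days → 30 October 2031.
Appellate Stay Credit: +301 days → 26 August 2032.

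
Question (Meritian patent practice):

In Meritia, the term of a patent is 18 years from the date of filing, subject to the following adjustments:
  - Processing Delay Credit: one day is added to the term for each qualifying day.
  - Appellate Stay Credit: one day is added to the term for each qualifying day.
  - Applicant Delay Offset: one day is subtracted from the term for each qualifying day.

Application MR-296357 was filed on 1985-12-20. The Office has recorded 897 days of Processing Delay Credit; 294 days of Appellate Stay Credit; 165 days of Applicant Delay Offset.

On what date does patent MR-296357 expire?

Base term: filing date + 18 years → 20 December 2003.
Processing Delay Credit: +897 days → 4 June 2006.
Appellate Stay Credit: +294 days → 25 March 2007.
Applicant Delay Offset: −165 days → 11 October 2006.

October 11, 2006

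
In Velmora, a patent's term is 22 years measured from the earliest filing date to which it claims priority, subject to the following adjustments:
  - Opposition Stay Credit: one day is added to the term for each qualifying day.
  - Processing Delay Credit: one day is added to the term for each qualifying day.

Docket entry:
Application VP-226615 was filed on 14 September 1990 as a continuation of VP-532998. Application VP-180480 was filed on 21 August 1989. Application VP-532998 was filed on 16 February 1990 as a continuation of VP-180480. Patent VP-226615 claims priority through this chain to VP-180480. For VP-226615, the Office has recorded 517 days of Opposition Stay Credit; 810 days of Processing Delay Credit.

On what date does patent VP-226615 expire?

Earliest priority filing: 21 August 1989.
Base term: 21 August 1989 + 22 years → 21 August 2011.
Opposition Stay Credit: +517 days → 19 January 2013.
Processing Delay Credit: +810 days → 9 April 2015.

April 9, 2015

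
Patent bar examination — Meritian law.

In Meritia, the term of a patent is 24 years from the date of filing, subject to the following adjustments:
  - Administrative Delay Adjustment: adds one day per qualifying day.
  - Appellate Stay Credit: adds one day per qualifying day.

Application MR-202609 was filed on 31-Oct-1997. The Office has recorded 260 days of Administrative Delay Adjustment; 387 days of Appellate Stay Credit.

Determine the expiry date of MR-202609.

Base term: filing date + 24 years → 31 October 2021.
Administrative Delay Adjustment: +260 days → 18 July 2022.
Appellate Stay Credit: +387 days → 9 August 2023.

2023-08-09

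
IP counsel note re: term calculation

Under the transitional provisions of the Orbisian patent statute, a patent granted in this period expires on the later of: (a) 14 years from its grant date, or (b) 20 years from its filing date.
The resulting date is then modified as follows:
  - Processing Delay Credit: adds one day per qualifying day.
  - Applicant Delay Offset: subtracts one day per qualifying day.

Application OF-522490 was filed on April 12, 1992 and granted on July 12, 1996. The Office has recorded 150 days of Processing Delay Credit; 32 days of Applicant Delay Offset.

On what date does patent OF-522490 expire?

(a) grant + 14 years → 12 July 2010.
(b) filing + 20 years → 12 April 2012.
Later of the two: 12 April 2012.
Processing Delay Credit: +150 days → 9 September 2012.
Applicant Delay Offset: −32 days → 8 August 2012.

August 8, 2012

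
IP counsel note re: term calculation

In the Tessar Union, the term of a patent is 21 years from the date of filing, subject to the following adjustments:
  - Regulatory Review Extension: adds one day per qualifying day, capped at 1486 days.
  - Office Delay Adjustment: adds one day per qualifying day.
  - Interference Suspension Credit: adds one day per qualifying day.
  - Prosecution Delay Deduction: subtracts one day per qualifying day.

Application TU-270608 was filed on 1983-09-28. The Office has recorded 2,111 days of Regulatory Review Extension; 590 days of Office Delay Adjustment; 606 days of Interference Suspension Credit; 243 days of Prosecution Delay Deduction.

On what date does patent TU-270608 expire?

Base term: filing date + 21 years → 28 September 2004.
Regulatory Review Extension: 2111 days claimed exceeds the 1486-day cap, so +1486 days → 23 October 2008.
Office Delay Adjustment: +590 days → 5 June 2010.
Interference Suspension Credit: +606 days → 1 February 2012.
Prosecution Delay Deduction: −243 days → 3 June 2011.

June 3, 2011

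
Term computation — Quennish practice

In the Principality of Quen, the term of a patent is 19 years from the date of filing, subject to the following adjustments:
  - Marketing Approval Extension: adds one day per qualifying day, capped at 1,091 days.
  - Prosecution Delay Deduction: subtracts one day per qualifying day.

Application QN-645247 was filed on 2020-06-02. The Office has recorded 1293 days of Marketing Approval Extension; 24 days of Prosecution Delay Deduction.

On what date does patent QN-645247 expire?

Base term: filing date + 19 years → 2 June 2039.
Marketing Approval Extension: 1293 days claimed exceeds the 1091-day cap, so +1091 days → 28 May 2042.
Prosecution Delay Deduction: −24 days → 4 May 2042.

2042-05-04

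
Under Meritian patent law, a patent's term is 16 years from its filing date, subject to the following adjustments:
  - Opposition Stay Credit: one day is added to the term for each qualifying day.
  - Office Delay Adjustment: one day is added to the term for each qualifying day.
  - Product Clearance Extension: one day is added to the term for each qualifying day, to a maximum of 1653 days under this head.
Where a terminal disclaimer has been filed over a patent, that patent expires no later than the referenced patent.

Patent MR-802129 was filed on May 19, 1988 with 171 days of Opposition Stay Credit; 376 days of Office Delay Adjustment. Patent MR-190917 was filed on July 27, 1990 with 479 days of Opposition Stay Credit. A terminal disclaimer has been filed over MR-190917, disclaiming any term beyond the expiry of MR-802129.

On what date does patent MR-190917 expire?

November 17, 2005

Natural term of MR-190917:
  Base: filing + 16 years → 27 July 2006.
  Opposition Stay Credit: +479 days → 18 November 2007.
Expiry of referenced patent MR-802129:
  Base: filing + 16 years → 19 May 2004.
  Opposition Stay Credit: +171 days → 6 November 2004.
  Office Delay Adjustment: +376 days → 17 November 2005.
Terminal disclaimer: MR-190917 expires on the earlier of 18 November 2007 and 17 November 2005.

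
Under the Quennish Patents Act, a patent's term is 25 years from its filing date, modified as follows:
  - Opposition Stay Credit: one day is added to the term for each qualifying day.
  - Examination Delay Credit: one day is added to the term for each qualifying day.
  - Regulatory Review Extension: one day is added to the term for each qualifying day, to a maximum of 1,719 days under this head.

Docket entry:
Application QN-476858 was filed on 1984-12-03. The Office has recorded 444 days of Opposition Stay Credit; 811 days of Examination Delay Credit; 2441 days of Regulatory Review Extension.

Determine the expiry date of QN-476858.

Base term: filing date + 25 years → 3 December 2009.
Opposition Stay Credit: +444 days → 20 February 2011.
Examination Delay Credit: +811 days → 11 May 2013.
Regulatory Review Extension: 2441 days claimed exceeds the 1719-day cap, so +1719 days → 24 January 2018.

January 24, 2018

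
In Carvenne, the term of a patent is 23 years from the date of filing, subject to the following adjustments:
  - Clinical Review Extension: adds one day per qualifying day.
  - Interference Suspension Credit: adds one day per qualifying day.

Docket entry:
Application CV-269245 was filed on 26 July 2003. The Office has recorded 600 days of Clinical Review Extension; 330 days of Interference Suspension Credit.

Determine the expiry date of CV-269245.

2029-02-10

Base term: filing date + 23 years → 26 July 2026.
Clinical Review Extension: +600 days → 17 March 2028.
Interference Suspension Credit: +330 days → 10 February 2029.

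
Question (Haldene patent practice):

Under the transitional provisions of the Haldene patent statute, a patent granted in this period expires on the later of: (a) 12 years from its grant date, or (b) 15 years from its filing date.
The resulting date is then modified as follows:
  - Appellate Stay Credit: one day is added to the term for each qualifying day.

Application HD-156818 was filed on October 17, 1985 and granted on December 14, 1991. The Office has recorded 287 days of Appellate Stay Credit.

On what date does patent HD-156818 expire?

(a) grant + 12 years → 14 December 2003.
(b) filing + 15 years → 17 October 2000.
Later of the two: 14 December 2003.
Appellate Stay Credit: +287 days → 26 September 2004.

September 26, 2004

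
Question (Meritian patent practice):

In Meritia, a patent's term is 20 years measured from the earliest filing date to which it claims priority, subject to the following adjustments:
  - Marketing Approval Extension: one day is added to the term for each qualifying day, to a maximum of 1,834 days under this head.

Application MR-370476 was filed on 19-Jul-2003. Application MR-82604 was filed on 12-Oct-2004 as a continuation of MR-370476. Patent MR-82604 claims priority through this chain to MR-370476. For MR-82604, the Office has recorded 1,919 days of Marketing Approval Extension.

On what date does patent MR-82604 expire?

2028-07-26

Earliest priority filing: 19 July 2003.
Base term: 19 July 2003 + 20 years → 19 July 2023.
Marketing Approval Extension: 1919 days claimed exceeds the 1834-day cap, so +1834 days → 26 July 2028.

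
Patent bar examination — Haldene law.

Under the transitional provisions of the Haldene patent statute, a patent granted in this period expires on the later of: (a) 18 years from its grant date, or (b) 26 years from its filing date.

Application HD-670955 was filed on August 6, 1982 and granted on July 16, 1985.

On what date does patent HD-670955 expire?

(a) grant + 18 years → 16 July 2003.
(b) filing + 26 years → 6 August 2008.
Later of the two: 6 August 2008.

2008-08-06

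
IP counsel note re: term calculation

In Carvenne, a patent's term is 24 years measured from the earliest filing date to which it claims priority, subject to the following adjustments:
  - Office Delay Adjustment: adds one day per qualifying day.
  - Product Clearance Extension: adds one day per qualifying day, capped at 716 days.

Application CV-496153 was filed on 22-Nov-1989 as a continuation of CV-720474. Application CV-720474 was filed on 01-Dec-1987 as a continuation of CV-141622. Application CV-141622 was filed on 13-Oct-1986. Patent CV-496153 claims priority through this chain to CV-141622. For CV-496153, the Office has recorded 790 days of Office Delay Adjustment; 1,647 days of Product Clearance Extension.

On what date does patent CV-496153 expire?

Earliest priority filing: 13 October 1986.
Base term: 13 October 1986 + 24 years → 13 October 2010.
Office Delay Adjustment: +790 days → 11 December 2012.
Product Clearance Extension: 1647 days claimed exceeds the 716-day cap, so +716 days → 27 November 2014.

November 27, 2014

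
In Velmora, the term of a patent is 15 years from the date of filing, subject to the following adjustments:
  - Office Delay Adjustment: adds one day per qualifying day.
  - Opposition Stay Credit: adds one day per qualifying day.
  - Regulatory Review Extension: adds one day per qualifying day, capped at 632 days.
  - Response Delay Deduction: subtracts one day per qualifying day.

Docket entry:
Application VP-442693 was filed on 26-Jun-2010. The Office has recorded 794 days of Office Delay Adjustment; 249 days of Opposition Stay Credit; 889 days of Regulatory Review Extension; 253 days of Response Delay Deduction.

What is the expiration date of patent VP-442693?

Base term: filing date + 15 years → 26 June 2025.
Office Delay Adjustment: +794 days → 29 August 2027.
Opposition Stay Credit: +249 days → 4 May 2028.
Regulatory Review Extension: 889 days claimed exceeds the 632-day cap, so +632 days → 26 January 2030.
Response Delay Deduction: −253 days → 18 May 2029.

May 18, 2029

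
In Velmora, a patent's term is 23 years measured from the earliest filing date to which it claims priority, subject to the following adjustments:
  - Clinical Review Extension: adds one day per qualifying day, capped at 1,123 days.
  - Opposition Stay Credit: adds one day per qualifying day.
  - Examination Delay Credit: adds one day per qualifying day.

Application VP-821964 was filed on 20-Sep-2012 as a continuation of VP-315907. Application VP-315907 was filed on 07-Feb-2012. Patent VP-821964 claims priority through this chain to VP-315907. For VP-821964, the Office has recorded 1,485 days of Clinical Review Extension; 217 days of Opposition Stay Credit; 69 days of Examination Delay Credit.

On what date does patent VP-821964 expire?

December 17, 2038

Earliest priority filing: 7 February 2012.
Base term: 7 February 2012 + 23 years → 7 February 2035.
Clinical Review Extension: 1485 days claimed exceeds the 1123-day cap, so +1123 days → 6 March 2038.
Opposition Stay Credit: +217 days → 9 October 2038.
Examination Delay Credit: +69 days → 17 December 2038.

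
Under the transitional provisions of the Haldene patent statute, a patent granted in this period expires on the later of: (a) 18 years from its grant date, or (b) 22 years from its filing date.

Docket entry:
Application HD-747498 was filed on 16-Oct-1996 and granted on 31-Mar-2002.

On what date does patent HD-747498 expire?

2020-03-31

(a) grant + 18 years → 31 March 2020.
(b) filing + 22 years → 16 October 2018.
Later of the two: 31 March 2020.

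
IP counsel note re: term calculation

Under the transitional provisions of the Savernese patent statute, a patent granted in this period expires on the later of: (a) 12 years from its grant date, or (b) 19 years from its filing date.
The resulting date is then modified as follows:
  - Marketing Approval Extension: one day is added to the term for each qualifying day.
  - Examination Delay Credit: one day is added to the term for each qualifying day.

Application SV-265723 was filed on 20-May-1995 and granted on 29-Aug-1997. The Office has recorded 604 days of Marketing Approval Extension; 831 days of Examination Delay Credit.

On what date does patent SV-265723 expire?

(a) grant + 12 years → 29 August 2009.
(b) filing + 19 years → 20 May 2014.
Later of the two: 20 May 2014.
Marketing Approval Extension: +604 days → 14 January 2016.
Examination Delay Credit: +831 days → 24 April 2018.

April 24, 2018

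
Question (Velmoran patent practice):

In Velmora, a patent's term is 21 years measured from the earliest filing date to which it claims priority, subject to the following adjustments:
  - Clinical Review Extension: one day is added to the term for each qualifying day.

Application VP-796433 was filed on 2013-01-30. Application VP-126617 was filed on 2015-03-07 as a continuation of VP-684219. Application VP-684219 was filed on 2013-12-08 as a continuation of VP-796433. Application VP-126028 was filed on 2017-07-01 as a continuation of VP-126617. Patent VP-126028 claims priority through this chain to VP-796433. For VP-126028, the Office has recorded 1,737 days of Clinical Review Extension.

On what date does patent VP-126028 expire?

Earliest priority filing: 30 January 2013.
Base term: 30 January 2013 + 21 years → 30 January 2034.
Clinical Review Extension: +1737 days → 2 November 2038.

November 2, 2038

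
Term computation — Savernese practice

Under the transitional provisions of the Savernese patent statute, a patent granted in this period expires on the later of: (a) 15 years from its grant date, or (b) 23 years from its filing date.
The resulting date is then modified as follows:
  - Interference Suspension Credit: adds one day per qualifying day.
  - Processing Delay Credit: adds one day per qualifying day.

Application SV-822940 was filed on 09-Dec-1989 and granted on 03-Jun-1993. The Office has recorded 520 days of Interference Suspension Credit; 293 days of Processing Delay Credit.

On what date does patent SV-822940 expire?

2015-03-02

(a) grant + 15 years → 3 June 2008.
(b) filing + 23 years → 9 December 2012.
Later of the two: 9 December 2012.
Interference Suspension Credit: +520 days → 13 May 2014.
Processing Delay Credit: +293 days → 2 March 2015.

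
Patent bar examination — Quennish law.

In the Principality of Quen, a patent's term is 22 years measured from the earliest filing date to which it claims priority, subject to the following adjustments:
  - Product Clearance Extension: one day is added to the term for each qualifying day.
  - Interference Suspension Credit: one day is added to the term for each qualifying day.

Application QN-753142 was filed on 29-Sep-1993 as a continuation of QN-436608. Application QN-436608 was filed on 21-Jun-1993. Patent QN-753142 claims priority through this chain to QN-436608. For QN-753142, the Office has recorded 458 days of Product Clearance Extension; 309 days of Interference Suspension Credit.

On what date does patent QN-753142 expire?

Earliest priority filing: 21 June 1993.
Base term: 21 June 1993 + 22 years → 21 June 2015.
Product Clearance Extension: +458 days → 21 September 2016.
Interference Suspension Credit: +309 days → 27 July 2017.

2017-07-27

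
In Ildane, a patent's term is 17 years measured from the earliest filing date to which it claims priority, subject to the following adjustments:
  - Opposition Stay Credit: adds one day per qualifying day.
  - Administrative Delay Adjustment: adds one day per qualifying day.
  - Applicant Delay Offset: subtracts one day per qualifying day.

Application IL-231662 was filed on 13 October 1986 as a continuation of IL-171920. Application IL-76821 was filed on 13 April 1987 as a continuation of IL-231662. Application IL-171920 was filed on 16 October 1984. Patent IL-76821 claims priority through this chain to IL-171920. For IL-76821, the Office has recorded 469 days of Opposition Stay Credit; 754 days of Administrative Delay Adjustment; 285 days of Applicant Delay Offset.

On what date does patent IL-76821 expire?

2004-05-11

Earliest priority filing: 16 October 1984.
Base term: 16 October 1984 + 17 years → 16 October 2001.
Opposition Stay Credit: +469 days → 28 January 2003.
Administrative Delay Adjustment: +754 days → 20 February 2005.
Applicant Delay Offset: −285 days → 11 May 2004.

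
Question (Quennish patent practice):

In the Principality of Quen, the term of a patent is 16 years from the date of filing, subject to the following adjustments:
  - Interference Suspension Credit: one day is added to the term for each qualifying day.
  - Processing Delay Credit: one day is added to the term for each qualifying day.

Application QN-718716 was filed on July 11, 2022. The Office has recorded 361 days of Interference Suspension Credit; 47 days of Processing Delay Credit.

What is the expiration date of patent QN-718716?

2039-08-23

Base term: filing date + 16 years → 11 July 2038.
Interference Suspension Credit: +361 days → 7 July 2039.
Processing Delay Credit: +47 days → 23 August 2039.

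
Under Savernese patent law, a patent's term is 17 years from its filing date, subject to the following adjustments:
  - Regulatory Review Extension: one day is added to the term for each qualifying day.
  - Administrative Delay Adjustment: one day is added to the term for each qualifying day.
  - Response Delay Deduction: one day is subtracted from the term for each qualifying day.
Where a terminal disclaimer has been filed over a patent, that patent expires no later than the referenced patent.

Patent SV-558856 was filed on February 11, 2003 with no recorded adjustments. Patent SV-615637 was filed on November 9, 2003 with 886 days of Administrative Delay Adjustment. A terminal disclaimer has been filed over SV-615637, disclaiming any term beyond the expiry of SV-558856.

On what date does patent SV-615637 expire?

Natural term of SV-615637:
  Base: filing + 17 years → 9 November 2020.
  Administrative Delay Adjustment: +886 days → 14 April 2023.
Expiry of referenced patent SV-558856:
  Base: filing + 17 years → 11 February 2020.
Terminal disclaimer: SV-615637 expires on the earlier of 14 April 2023 and 11 February 2020.

2020-02-11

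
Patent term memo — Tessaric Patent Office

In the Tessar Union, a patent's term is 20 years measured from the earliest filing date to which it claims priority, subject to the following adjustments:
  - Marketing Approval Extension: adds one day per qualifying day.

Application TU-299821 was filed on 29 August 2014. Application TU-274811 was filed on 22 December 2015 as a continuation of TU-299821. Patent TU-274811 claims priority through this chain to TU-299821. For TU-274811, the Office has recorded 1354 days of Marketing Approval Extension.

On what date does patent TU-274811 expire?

Earliest priority filing: 29 August 2014.
Base term: 29 August 2014 + 20 years → 29 August 2034.
Marketing Approval Extension: +1354 days → 14 May 2038.

May 14, 2038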